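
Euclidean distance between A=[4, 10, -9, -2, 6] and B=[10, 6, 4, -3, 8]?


d = √((4-10)² + (10-6)² + (-9-4)² + (-2+ 3)² + (6-8)²)
  = √(36 + 16 + 169 + 1 + 4)
  = √226 = 15.0333

15.0333


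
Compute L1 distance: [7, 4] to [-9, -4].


d = |7+ 9| + |4+ 4|
  = 16 + 8
  = 24

24


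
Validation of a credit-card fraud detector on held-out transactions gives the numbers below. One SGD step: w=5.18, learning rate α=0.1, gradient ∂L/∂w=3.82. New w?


w_new = w - α·∇
= 5.18 - 0.1·3.82
= 5.18 - 0.382
= 4.798

4.798


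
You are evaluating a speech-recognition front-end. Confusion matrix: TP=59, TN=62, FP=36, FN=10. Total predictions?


Total = TP + TN + FP + FN
= 59 + 62 + 36 + 10
= 167
(Predicted positive: 95, predicted negative: 72)

167


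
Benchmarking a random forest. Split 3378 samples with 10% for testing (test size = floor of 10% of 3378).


Test = ⌊3378·10/100⌋ = 337
Train = 3378 - 337 = 3041

Train: 3041, Test: 337


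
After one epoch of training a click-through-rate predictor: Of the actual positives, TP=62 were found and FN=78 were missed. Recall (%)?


Recall = TP/(TP+FN)
= 62/(62+78)
= 62/140 = 44.29%

44.29%


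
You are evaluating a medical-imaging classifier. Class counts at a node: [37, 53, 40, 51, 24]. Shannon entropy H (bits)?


Probabilities: [37/205, 53/205, 40/205, 51/205, 24/205] ≈ [0.1805, 0.2585, 0.1951, 0.2488, 0.1171]
H = -((37/205)·log₂(37/205) + (53/205)·log₂(53/205) + (40/205)·log₂(40/205) + (51/205)·log₂(51/205) + (24/205)·log₂(24/205))
  = 2.272 bits

2.272 bits


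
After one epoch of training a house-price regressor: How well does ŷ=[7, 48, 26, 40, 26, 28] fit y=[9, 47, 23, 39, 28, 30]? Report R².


ȳ = 29.3333
SS_res = Σ(y-ŷ)² = 23
SS_tot = Σ(y-ȳ)² = 861.33
R² = 1 - SS_res/SS_tot = 1 - 0.0267 = 0.9733

0.9733


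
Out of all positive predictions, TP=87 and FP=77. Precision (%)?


Precision = TP/(TP+FP)
= 87/(87+77)
= 87/164 = 53.05%

53.05%


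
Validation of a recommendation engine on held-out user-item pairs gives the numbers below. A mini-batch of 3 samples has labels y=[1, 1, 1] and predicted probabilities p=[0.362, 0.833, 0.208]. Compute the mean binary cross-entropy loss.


L[0] = -ln(0.362) = 1.0161
L[1] = -ln(0.833) = 0.1827
L[2] = -ln(0.208) = 1.5702
mean = (1.0161 + 0.1827 + 1.5702)/3 = 0.923

0.923


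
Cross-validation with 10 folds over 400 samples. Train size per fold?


Fold size = 400/10 = 40
Training per fold = 400 - 40 = 360

360


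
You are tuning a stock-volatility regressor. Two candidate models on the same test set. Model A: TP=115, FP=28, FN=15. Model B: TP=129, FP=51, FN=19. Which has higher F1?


Model A: P=115/143=0.8042, R=115/130=0.8846, F1=2PR/(P+R)=2TP/(2TP+FP+FN)=230/273=0.8425
Model B: P=129/180=0.7167, R=129/148=0.8716, F1=2PR/(P+R)=2TP/(2TP+FP+FN)=258/328=0.7866
0.8425 > 0.7866 → Model A

Model A


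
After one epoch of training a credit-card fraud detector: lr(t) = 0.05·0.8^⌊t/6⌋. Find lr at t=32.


n_drops = ⌊32/6⌋ = 5
lr = 0.05·0.8^5 = 0.05·0.32768 = 0.016384

0.016384


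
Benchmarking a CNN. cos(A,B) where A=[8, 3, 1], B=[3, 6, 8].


A·B = 8·3 + 3·6 + 1·8 = 50
‖A‖ = √74 = 8.6023, ‖B‖ = √109 = 10.4403
cos = 50/(√74·√109) = 50/√8066 = 0.5567

0.5567


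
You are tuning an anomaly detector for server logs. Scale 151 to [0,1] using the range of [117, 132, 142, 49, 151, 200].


min=49, max=200
(151-49)/(200-49) = 102/151 = 0.6755

0.6755


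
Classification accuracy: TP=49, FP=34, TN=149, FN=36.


Accuracy = (TP+TN)/(TP+TN+FP+FN)
= (49+149)/(268)
= 198/268 = 73.88%

73.88%


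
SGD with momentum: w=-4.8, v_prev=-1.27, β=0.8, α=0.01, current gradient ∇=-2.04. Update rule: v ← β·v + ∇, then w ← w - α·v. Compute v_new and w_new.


v_new = 0.8·-1.27 - 2.04 = -1.016 - 2.04 = -3.056
w_new = -4.8 - 0.01·-3.056 = -4.8 + 0.03056 = -4.76944

v_new=-3.056, w_new=-4.76944


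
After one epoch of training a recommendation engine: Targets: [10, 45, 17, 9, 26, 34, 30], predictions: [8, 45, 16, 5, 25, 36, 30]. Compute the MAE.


Absolute errors: |10-8|=2, |45-45|=0, |17-16|=1, |9-5|=4, |26-25|=1, |34-36|=2, |30-30|=0
Sum = 10
MAE = 10/7 = 10/7

10/7


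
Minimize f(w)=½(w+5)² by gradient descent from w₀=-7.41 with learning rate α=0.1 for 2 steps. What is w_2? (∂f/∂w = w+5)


step 1: grad = -7.41+5 = -2.41; w = -7.41 - 0.1·(-2.41) = -7.169
step 2: grad = -7.169+5 = -2.169; w = -7.169 - 0.1·(-2.169) = -6.9521

-6.9521


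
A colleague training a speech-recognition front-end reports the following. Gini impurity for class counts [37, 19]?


Probabilities: [37/56, 19/56] ≈ [0.6607, 0.3393]
Σpᵢ² = (1369 + 361)/56² = 1730/3136
Gini = 1 - Σpᵢ² = 1 - 1730/3136 = 0.4483

0.4483


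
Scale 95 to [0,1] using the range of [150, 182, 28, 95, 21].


min=21, max=182
(95-21)/(182-21) = 74/161 = 0.4596

0.4596


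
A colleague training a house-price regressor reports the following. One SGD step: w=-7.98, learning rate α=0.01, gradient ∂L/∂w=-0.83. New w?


w_new = w - α·∇
= -7.98 - 0.01·-0.83
= -7.98 + 0.0083
= -7.9717

-7.9717


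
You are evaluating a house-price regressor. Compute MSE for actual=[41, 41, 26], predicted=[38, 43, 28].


Squared errors: (41-38)²=9, (41-43)²=4, (26-28)²=4
Sum = 17
MSE = 17/3 = 17/3

17/3


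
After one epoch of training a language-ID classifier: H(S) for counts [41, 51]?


Probabilities: [41/92, 51/92] ≈ [0.4457, 0.5543]
H = -((41/92)·log₂(41/92) + (51/92)·log₂(51/92))
  = 0.9915 bits

0.9915 bits


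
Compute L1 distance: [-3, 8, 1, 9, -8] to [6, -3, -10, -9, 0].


d = |-3-6| + |8+ 3| + |1+ 10| + |9+ 9| + |-8-0|
  = 9 + 11 + 11 + 18 + 8
  = 57

57


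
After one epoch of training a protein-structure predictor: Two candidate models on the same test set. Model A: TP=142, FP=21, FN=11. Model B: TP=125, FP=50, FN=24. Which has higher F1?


Model A: P=142/163=0.8712, R=142/153=0.9281, F1=2PR/(P+R)=2TP/(2TP+FP+FN)=284/316=0.8987
Model B: P=125/175=0.7143, R=125/149=0.8389, F1=2PR/(P+R)=2TP/(2TP+FP+FN)=250/324=0.7716
0.8987 > 0.7716 → Model A

Model A


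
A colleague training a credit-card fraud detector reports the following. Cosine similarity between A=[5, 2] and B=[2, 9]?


A·B = 5·2 + 2·9 = 28
‖A‖ = √29 = 5.3852, ‖B‖ = √85 = 9.2195
cos = 28/(√29·√85) = 28/√2465 = 0.564

0.564


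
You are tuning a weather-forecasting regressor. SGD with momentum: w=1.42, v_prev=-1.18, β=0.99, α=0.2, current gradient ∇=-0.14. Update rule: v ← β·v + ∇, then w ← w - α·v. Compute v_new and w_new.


v_new = 0.99·-1.18 - 0.14 = -1.1682 - 0.14 = -1.3082
w_new = 1.42 - 0.2·-1.3082 = 1.42 + 0.26164 = 1.68164

v_new=-1.3082, w_new=1.68164


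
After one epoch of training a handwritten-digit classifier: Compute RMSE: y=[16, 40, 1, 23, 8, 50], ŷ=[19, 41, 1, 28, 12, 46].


MSE = 67/6 = 11.1667
RMSE = √(67/6) = 3.3417

3.3417


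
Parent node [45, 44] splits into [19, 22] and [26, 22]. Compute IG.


Parent = [45, 44], H_parent = 0.9999
H_left = 0.9961 (n=41), H_right = 0.995 (n=48)
H_children = (41/89)·0.9961 + (48/89)·0.995 = 0.9955
IG = 0.9999 - 0.9955 = 0.0044

0.0044


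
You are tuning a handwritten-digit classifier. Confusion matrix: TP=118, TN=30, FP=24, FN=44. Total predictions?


Total = TP + TN + FP + FN
= 118 + 30 + 24 + 44
= 216
(Predicted positive: 142, predicted negative: 74)

216


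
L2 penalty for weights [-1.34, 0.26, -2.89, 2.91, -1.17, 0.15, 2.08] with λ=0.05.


‖w‖₂² = (-1.34)² + (0.26)² + (-2.89)² + (2.91)² + (-1.17)² + (0.15)² + (2.08)²
     = 1.7956 + 0.0676 + 8.3521 + 8.4681 + 1.3689 + 0.0225 + 4.3264
     = 24.4012
λ·‖w‖₂² = 0.05·24.4012 = 1.22006

1.22006


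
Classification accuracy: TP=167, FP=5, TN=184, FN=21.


Accuracy = (TP+TN)/(TP+TN+FP+FN)
= (167+184)/(377)
= 351/377 = 93.1%

93.1%


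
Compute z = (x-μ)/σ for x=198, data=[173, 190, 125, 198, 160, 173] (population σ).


μ = 169.8333, σ = 23.5472
z = (198 - 169.8333)/23.5472 = 1.1962

1.1962


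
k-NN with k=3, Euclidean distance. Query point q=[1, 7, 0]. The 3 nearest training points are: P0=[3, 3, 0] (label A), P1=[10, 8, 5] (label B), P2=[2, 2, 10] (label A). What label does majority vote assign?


d(q,P0) = 4.4721  (label A)
d(q,P1) = 10.3441  (label B)
d(q,P2) = 11.225  (label A)
Votes: A=2, B=1
Majority → A

A


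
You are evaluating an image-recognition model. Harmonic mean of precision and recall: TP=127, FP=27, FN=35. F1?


Precision = 127/154 = 0.8247
Recall = 127/162 = 0.784
F1 = 2·P·R/(P+R) = 2·TP/(2·TP+FP+FN) = 254/(254+27+35) = 254/316 = 0.8038

0.8038


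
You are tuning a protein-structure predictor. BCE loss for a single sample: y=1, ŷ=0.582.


BCE = -[y·ln(p) + (1-y)·ln(1-p)]
= -1·ln(0.582) - 0
= -ln(0.582) = 0.5413

0.5413


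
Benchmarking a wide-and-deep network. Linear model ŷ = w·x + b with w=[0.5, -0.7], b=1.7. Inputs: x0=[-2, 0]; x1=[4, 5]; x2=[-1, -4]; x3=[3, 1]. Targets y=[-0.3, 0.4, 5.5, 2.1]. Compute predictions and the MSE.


ŷ0 = (0.5)·(-2) + (-0.7)·(0) + 1.7 = 0.7
ŷ1 = (0.5)·(4) + (-0.7)·(5) + 1.7 = 0.2
ŷ2 = (0.5)·(-1) + (-0.7)·(-4) + 1.7 = 4.0
ŷ3 = (0.5)·(3) + (-0.7)·(1) + 1.7 = 2.5
errors² = [1.0, 0.04, 2.25, 0.16]
MSE = 3.4500/4 = 0.8625

0.8625


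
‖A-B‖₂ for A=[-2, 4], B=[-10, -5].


d = √((-2+ 10)² + (4+ 5)²)
  = √(64 + 81)
  = √145 = 12.0416

12.0416


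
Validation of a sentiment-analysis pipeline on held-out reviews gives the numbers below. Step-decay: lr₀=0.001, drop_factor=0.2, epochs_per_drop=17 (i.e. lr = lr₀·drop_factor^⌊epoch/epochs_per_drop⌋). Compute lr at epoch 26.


n_drops = ⌊26/17⌋ = 1
lr = 0.001·0.2^1 = 0.001·0.2 = 0.0002

0.0002


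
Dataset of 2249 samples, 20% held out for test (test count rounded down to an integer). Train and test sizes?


Test = ⌊2249·20/100⌋ = 449
Train = 2249 - 449 = 1800

Train: 1800, Test: 449


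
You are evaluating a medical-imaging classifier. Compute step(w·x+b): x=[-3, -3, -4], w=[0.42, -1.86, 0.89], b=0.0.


z = (-3)·(0.42) + (-3)·(-1.86) + (-4)·(0.89) + 0.0
  = 0.76
step(z) = 1 (z≥0)

1


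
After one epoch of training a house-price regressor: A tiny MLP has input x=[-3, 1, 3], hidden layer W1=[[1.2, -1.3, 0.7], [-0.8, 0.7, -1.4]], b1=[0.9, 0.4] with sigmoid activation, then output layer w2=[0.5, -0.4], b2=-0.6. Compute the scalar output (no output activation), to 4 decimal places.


z1[0] = (1.2)·(-3) + (-1.3)·(1) + (0.7)·(3) + 0.9 = -1.9
z1[1] = (-0.8)·(-3) + (0.7)·(1) + (-1.4)·(3) + 0.4 = -0.7
h = sigmoid(z1) = [0.1301, 0.3318]
output = (0.5)·(0.1301) + (-0.4)·(0.3318) - 0.6 = -0.6677

-0.6677


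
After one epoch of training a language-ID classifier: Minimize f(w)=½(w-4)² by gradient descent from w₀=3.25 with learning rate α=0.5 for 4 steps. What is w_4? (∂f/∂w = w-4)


step 1: grad = 3.25-4 = -0.75; w = 3.25 - 0.5·(-0.75) = 3.625
step 2: grad = 3.625-4 = -0.375; w = 3.625 - 0.5·(-0.375) = 3.8125
step 3: grad = 3.8125-4 = -0.1875; w = 3.8125 - 0.5·(-0.1875) = 3.90625
step 4: grad = 3.90625-4 = -0.09375; w = 3.90625 - 0.5·(-0.09375) = 3.953125

3.953125


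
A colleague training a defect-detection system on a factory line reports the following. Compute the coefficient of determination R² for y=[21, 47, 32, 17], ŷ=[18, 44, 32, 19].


ȳ = 29.25
SS_res = Σ(y-ŷ)² = 22
SS_tot = Σ(y-ȳ)² = 540.75
R² = 1 - SS_res/SS_tot = 1 - 0.0407 = 0.9593

0.9593


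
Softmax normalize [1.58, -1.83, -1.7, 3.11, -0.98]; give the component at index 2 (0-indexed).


Exponentials: e^1.58=4.855, e^-1.83=0.1604, e^-1.7=0.1827, e^3.11=22.421, e^-0.98=0.3753
Sum = 27.9944
Softmax = [0.1734, 0.0057, 0.0065, 0.8009, 0.0134]
p[2] = 0.1827/27.9944 = 0.0065

0.0065


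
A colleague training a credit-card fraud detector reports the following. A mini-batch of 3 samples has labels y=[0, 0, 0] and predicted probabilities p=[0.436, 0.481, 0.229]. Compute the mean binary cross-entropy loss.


L[0] = -ln(1-0.436) = -ln(0.564) = 0.5727
L[1] = -ln(1-0.481) = -ln(0.519) = 0.6559
L[2] = -ln(1-0.229) = -ln(0.771) = 0.2601
mean = (0.5727 + 0.6559 + 0.2601)/3 = 0.4962

0.4962


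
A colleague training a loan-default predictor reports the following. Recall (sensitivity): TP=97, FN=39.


Recall = TP/(TP+FN)
= 97/(97+39)
= 97/136 = 71.32%

71.32%


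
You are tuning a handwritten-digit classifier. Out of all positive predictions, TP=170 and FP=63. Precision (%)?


Precision = TP/(TP+FP)
= 170/(170+63)
= 170/233 = 72.96%

72.96%


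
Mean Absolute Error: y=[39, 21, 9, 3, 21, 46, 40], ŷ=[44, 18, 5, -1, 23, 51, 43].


Absolute errors: |39-44|=5, |21-18|=3, |9-5|=4, |3+ 1|=4, |21-23|=2, |46-51|=5, |40-43|=3
Sum = 26
MAE = 26/7 = 26/7

26/7


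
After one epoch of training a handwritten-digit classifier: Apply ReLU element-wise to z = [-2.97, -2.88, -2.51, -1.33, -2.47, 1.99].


ReLU(-2.97) = max(0, -2.97) = 0.0
ReLU(-2.88) = max(0, -2.88) = 0.0
ReLU(-2.51) = max(0, -2.51) = 0.0
ReLU(-1.33) = max(0, -1.33) = 0.0
ReLU(-2.47) = max(0, -2.47) = 0.0
ReLU(1.99) = max(0, 1.99) = 1.99
result = [0.0, 0.0, 0.0, 0.0, 0.0, 1.99]

[0.0, 0.0, 0.0, 0.0, 0.0, 1.99]


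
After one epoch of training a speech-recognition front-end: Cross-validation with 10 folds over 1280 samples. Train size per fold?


Fold size = 1280/10 = 128
Training per fold = 1280 - 128 = 1152

1152


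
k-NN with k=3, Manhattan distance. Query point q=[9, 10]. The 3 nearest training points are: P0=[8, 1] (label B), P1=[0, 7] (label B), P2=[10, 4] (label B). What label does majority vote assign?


d(q,P0) = 10  (label B)
d(q,P1) = 12  (label B)
d(q,P2) = 7  (label B)
Votes: A=0, B=3
Majority → B

B


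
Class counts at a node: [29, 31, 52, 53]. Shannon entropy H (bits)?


Probabilities: [29/165, 31/165, 52/165, 53/165] ≈ [0.1758, 0.1879, 0.3152, 0.3212]
H = -((29/165)·log₂(29/165) + (31/165)·log₂(31/165) + (52/165)·log₂(52/165) + (53/165)·log₂(53/165))
  = 1.9453 bits

1.9453 bits


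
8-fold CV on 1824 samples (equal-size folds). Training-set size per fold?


Fold size = 1824/8 = 228
Training per fold = 1824 - 228 = 1596

1596


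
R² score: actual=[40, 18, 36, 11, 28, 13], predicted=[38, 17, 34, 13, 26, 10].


ȳ = 24.3333
SS_res = Σ(y-ŷ)² = 26
SS_tot = Σ(y-ȳ)² = 741.33
R² = 1 - SS_res/SS_tot = 1 - 0.0351 = 0.9649

0.9649


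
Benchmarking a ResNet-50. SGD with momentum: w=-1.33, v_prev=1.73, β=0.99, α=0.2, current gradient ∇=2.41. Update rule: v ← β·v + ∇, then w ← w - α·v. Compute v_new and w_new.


v_new = 0.99·1.73 + 2.41 = 1.7127 + 2.41 = 4.1227
w_new = -1.33 - 0.2·4.1227 = -1.33 - 0.82454 = -2.15454

v_new=4.1227, w_new=-2.15454


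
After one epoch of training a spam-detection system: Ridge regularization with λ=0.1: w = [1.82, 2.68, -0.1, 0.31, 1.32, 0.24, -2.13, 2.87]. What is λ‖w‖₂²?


‖w‖₂² = (1.82)² + (2.68)² + (-0.1)² + (0.31)² + (1.32)² + (0.24)² + (-2.13)² + (2.87)²
     = 3.3124 + 7.1824 + 0.01 + 0.0961 + 1.7424 + 0.0576 + 4.5369 + 8.2369
     = 25.1747
λ·‖w‖₂² = 0.1·25.1747 = 2.51747

2.51747


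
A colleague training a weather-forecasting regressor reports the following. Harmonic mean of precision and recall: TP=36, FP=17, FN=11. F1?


Precision = 36/53 = 0.6792
Recall = 36/47 = 0.766
F1 = 2·P·R/(P+R) = 2·TP/(2·TP+FP+FN) = 72/(72+17+11) = 72/100 = 0.72

0.72


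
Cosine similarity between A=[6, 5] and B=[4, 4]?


A·B = 6·4 + 5·4 = 44
‖A‖ = √61 = 7.8102, ‖B‖ = √32 = 5.6569
cos = 44/(√61·√32) = 44/√1952 = 0.9959

0.9959


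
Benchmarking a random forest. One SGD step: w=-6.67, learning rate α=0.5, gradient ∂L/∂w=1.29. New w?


w_new = w - α·∇
= -6.67 - 0.5·1.29
= -6.67 - 0.645
= -7.315

-7.315


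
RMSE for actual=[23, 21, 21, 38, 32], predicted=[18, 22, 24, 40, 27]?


MSE = 64/5 = 12.8
RMSE = √(64/5) = 3.5777

3.5777


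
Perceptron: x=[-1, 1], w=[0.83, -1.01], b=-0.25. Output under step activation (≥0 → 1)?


z = (-1)·(0.83) + (1)·(-1.01) - 0.25
  = -2.09
step(z) = 0 (z<0)

0


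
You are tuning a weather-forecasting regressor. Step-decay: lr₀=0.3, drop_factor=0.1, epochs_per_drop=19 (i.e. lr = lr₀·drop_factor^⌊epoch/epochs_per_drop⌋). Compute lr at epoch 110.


n_drops = ⌊110/19⌋ = 5
lr = 0.3·0.1^5 = 0.3·0.00001 = 0.000003

0.000003


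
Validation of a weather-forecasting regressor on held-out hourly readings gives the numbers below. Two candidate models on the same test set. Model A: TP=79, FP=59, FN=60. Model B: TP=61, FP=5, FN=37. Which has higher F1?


Model A: P=79/138=0.5725, R=79/139=0.5683, F1=2PR/(P+R)=2TP/(2TP+FP+FN)=158/277=0.5704
Model B: P=61/66=0.9242, R=61/98=0.6224, F1=2PR/(P+R)=2TP/(2TP+FP+FN)=122/164=0.7439
0.5704 < 0.7439 → Model B

Model B


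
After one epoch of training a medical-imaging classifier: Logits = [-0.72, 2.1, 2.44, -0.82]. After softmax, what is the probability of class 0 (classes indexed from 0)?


Exponentials: e^-0.72=0.4868, e^2.1=8.1662, e^2.44=11.473, e^-0.82=0.4404
Sum = 20.5664
Softmax = [0.0237, 0.3971, 0.5579, 0.0214]
p[0] = 0.4868/20.5664 = 0.0237

0.0237


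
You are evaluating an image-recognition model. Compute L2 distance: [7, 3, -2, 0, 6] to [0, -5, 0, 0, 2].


d = √((7-0)² + (3+ 5)² + (-2-0)² + (0-0)² + (6-2)²)
  = √(49 + 64 + 4 + 0 + 16)
  = √133 = 11.5326

11.5326


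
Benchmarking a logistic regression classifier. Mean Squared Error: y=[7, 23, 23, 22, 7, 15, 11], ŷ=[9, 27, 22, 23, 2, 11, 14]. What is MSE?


Squared errors: (7-9)²=4, (23-27)²=16, (23-22)²=1, (22-23)²=1, (7-2)²=25, (15-11)²=16, (11-14)²=9
Sum = 72
MSE = 72/7 = 72/7

72/7


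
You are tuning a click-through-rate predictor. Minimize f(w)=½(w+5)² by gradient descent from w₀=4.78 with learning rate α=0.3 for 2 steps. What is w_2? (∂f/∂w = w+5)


step 1: grad = 4.78+5 = 9.78; w = 4.78 - 0.3·(9.78) = 1.846
step 2: grad = 1.846+5 = 6.846; w = 1.846 - 0.3·(6.846) = -0.2078

-0.2078


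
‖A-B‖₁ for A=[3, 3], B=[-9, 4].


d = |3+ 9| + |3-4|
  = 12 + 1
  = 13

13


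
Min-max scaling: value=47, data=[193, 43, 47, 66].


min=43, max=193
(47-43)/(193-43) = 4/150 = 0.0267

0.0267


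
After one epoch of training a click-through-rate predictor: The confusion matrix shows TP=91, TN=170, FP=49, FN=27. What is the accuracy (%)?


Accuracy = (TP+TN)/(TP+TN+FP+FN)
= (91+170)/(337)
= 261/337 = 77.45%

77.45%


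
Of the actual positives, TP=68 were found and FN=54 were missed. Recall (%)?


Recall = TP/(TP+FN)
= 68/(68+54)
= 68/122 = 55.74%

55.74%


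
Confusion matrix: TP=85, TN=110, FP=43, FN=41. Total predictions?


Total = TP + TN + FP + FN
= 85 + 110 + 43 + 41
= 279
(Predicted positive: 128, predicted negative: 151)

279


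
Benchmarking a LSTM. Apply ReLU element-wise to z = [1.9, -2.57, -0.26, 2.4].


ReLU(1.9) = max(0, 1.9) = 1.9
ReLU(-2.57) = max(0, -2.57) = 0.0
ReLU(-0.26) = max(0, -0.26) = 0.0
ReLU(2.4) = max(0, 2.4) = 2.4
result = [1.9, 0.0, 0.0, 2.4]

[1.9, 0.0, 0.0, 2.4]


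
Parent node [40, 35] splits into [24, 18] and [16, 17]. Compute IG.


Parent = [40, 35], H_parent = 0.9968
H_left = 0.9852 (n=42), H_right = 0.9993 (n=33)
H_children = (42/75)·0.9852 + (33/75)·0.9993 = 0.9914
IG = 0.9968 - 0.9914 = 0.0054

0.0054


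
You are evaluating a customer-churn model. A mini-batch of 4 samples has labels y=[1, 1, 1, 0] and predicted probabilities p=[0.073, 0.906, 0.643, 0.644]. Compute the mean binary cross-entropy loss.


L[0] = -ln(0.073) = 2.6173
L[1] = -ln(0.906) = 0.0987
L[2] = -ln(0.643) = 0.4416
L[3] = -ln(1-0.644) = -ln(0.356) = 1.0328
mean = (2.6173 + 0.0987 + 0.4416 + 1.0328)/4 = 1.0476

1.0476


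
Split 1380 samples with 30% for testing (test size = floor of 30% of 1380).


Test = ⌊1380·30/100⌋ = 414
Train = 1380 - 414 = 966

Train: 966, Test: 414


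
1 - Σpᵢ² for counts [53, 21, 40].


Probabilities: [53/114, 21/114, 40/114] ≈ [0.4649, 0.1842, 0.3509]
Σpᵢ² = (2809 + 441 + 1600)/114² = 4850/12996
Gini = 1 - Σpᵢ² = 1 - 4850/12996 = 0.6268

0.6268


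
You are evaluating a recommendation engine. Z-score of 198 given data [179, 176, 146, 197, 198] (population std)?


μ = 179.2, σ = 18.8828
z = (198 - 179.2)/18.8828 = 0.9956

0.9956


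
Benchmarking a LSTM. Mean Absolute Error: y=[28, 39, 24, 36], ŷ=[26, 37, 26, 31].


Absolute errors: |28-26|=2, |39-37|=2, |24-26|=2, |36-31|=5
Sum = 11
MAE = 11/4 = 11/4

11/4


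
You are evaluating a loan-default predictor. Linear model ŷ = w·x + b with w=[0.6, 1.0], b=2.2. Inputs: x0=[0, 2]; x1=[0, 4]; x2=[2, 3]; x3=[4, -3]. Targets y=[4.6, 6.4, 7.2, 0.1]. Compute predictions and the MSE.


ŷ0 = (0.6)·(0) + (1.0)·(2) + 2.2 = 4.2
ŷ1 = (0.6)·(0) + (1.0)·(4) + 2.2 = 6.2
ŷ2 = (0.6)·(2) + (1.0)·(3) + 2.2 = 6.4
ŷ3 = (0.6)·(4) + (1.0)·(-3) + 2.2 = 1.6
errors² = [0.16, 0.04, 0.64, 2.25]
MSE = 3.0900/4 = 0.7725

0.7725


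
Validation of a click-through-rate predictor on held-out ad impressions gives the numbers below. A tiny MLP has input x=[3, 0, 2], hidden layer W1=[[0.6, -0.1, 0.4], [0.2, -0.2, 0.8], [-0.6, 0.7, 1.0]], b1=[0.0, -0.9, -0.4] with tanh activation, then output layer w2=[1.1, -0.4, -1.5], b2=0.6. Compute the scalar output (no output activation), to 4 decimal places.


z1[0] = (0.6)·(3) + (-0.1)·(0) + (0.4)·(2) + 0.0 = 2.6
z1[1] = (0.2)·(3) + (-0.2)·(0) + (0.8)·(2) - 0.9 = 1.3
z1[2] = (-0.6)·(3) + (0.7)·(0) + (1.0)·(2) - 0.4 = -0.2
h = tanh(z1) = [0.989, 0.8617, -0.1974]
output = (1.1)·(0.989) + (-0.4)·(0.8617) + (-1.5)·(-0.1974) + 0.6 = 1.6393

1.6393


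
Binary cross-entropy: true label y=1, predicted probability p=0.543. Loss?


BCE = -[y·ln(p) + (1-y)·ln(1-p)]
= -1·ln(0.543) - 0
= -ln(0.543) = 0.6106

0.6106


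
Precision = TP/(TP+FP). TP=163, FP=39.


Precision = TP/(TP+FP)
= 163/(163+39)
= 163/202 = 80.69%

80.69%


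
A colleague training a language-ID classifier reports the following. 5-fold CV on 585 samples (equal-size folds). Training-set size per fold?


Fold size = 585/5 = 117
Training per fold = 585 - 117 = 468

468


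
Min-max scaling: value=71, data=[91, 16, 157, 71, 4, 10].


min=4, max=157
(71-4)/(157-4) = 67/153 = 0.4379

0.4379


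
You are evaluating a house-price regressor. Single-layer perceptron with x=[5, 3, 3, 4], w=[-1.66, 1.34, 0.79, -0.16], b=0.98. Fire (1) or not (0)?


z = (5)·(-1.66) + (3)·(1.34) + (3)·(0.79) + (4)·(-0.16) + 0.98
  = -1.57
step(z) = 0 (z<0)

0


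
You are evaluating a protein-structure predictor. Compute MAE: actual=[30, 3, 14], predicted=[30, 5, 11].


Absolute errors: |30-30|=0, |3-5|=2, |14-11|=3
Sum = 5
MAE = 5/3 = 5/3

5/3


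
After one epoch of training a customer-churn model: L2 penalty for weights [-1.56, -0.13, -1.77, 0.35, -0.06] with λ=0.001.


‖w‖₂² = (-1.56)² + (-0.13)² + (-1.77)² + (0.35)² + (-0.06)²
     = 2.4336 + 0.0169 + 3.1329 + 0.1225 + 0.0036
     = 5.7095
λ·‖w‖₂² = 0.001·5.7095 = 0.00571

0.00571


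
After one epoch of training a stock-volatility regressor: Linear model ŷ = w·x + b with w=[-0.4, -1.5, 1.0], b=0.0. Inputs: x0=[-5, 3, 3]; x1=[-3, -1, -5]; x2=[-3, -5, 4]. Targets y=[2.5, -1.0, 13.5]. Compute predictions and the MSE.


ŷ0 = (-0.4)·(-5) + (-1.5)·(3) + (1.0)·(3) + 0.0 = 0.5
ŷ1 = (-0.4)·(-3) + (-1.5)·(-1) + (1.0)·(-5) + 0.0 = -2.3
ŷ2 = (-0.4)·(-3) + (-1.5)·(-5) + (1.0)·(4) + 0.0 = 12.7
errors² = [4.0, 1.69, 0.64]
MSE = 6.3300/3 = 2.11

2.11


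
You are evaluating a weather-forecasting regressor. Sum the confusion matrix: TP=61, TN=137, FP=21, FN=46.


Total = TP + TN + FP + FN
= 61 + 137 + 21 + 46
= 265
(Predicted positive: 82, predicted negative: 183)

265


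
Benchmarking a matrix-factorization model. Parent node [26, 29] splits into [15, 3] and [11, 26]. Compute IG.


Parent = [26, 29], H_parent = 0.9979
H_left = 0.65 (n=18), H_right = 0.878 (n=37)
H_children = (18/55)·0.65 + (37/55)·0.878 = 0.8034
IG = 0.9979 - 0.8034 = 0.1945

0.1945


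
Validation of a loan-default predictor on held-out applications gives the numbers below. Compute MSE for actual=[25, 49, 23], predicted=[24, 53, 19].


Squared errors: (25-24)²=1, (49-53)²=16, (23-19)²=16
Sum = 33
MSE = 33/3 = 11

11


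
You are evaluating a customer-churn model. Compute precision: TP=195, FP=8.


Precision = TP/(TP+FP)
= 195/(195+8)
= 195/203 = 96.06%

96.06%


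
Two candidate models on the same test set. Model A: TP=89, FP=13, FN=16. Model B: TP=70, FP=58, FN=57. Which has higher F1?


Model A: P=89/102=0.8725, R=89/105=0.8476, F1=2PR/(P+R)=2TP/(2TP+FP+FN)=178/207=0.8599
Model B: P=70/128=0.5469, R=70/127=0.5512, F1=2PR/(P+R)=2TP/(2TP+FP+FN)=140/255=0.549
0.8599 > 0.549 → Model A

Model A


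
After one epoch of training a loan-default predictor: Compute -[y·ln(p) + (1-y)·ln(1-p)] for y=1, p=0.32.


BCE = -[y·ln(p) + (1-y)·ln(1-p)]
= -1·ln(0.32) - 0
= -ln(0.32) = 1.1394

1.1394


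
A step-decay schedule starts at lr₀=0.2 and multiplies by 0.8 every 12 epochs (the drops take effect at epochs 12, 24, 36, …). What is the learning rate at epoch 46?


n_drops = ⌊46/12⌋ = 3
lr = 0.2·0.8^3 = 0.2·0.512 = 0.1024

0.1024


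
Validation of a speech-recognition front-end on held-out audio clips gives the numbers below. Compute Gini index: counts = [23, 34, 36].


Probabilities: [23/93, 34/93, 36/93] ≈ [0.2473, 0.3656, 0.3871]
Σpᵢ² = (529 + 1156 + 1296)/93² = 2981/8649
Gini = 1 - Σpᵢ² = 1 - 2981/8649 = 0.6553

0.6553


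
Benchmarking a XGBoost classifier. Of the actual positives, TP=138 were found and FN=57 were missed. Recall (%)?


Recall = TP/(TP+FN)
= 138/(138+57)
= 138/195 = 70.77%

70.77%


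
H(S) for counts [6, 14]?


Probabilities: [6/20, 14/20] ≈ [0.3, 0.7]
H = -((6/20)·log₂(6/20) + (14/20)·log₂(14/20))
  = 0.8813 bits

0.8813 bits


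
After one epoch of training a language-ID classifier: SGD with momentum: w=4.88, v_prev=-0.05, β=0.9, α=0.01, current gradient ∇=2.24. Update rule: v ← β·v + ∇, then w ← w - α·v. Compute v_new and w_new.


v_new = 0.9·-0.05 + 2.24 = -0.045 + 2.24 = 2.195
w_new = 4.88 - 0.01·2.195 = 4.88 - 0.02195 = 4.85805

v_new=2.195, w_new=4.85805


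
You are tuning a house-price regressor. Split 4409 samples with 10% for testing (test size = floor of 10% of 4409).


Test = ⌊4409·10/100⌋ = 440
Train = 4409 - 440 = 3969

Train: 3969, Test: 440


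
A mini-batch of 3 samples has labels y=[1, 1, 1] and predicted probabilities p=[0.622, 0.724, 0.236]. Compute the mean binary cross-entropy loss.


L[0] = -ln(0.622) = 0.4748
L[1] = -ln(0.724) = 0.323
L[2] = -ln(0.236) = 1.4439
mean = (0.4748 + 0.323 + 1.4439)/3 = 0.7472

0.7472


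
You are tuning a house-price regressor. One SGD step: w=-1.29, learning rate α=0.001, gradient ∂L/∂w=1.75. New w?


w_new = w - α·∇
= -1.29 - 0.001·1.75
= -1.29 - 0.00175
= -1.29175

-1.29175


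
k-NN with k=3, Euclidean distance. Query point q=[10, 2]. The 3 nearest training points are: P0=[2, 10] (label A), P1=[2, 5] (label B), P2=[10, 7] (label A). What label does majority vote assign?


d(q,P0) = 11.3137  (label A)
d(q,P1) = 8.544  (label B)
d(q,P2) = 5.0  (label A)
Votes: A=2, B=1
Majority → A

A


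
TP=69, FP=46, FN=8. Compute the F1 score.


Precision = 69/115 = 0.6
Recall = 69/77 = 0.8961
F1 = 2·P·R/(P+R) = 2·TP/(2·TP+FP+FN) = 138/(138+46+8) = 138/192 = 0.7188

0.7188


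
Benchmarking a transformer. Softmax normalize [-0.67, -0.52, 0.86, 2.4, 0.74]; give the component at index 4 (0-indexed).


Exponentials: e^-0.67=0.5117, e^-0.52=0.5945, e^0.86=2.3632, e^2.4=11.0232, e^0.74=2.0959
Sum = 16.5885
Softmax = [0.0308, 0.0358, 0.1425, 0.6645, 0.1263]
p[4] = 2.0959/16.5885 = 0.1263

0.1263


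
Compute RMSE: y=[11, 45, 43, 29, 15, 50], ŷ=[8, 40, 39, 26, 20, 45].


MSE = 109/6 = 18.1667
RMSE = √(109/6) = 4.2622

4.2622


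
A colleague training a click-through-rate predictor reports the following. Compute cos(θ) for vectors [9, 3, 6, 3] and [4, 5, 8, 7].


A·B = 9·4 + 3·5 + 6·8 + 3·7 = 120
‖A‖ = √135 = 11.619, ‖B‖ = √154 = 12.4097
cos = 120/(√135·√154) = 120/√20790 = 0.8323

0.8323


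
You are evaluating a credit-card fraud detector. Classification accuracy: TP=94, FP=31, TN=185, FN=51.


Accuracy = (TP+TN)/(TP+TN+FP+FN)
= (94+185)/(361)
= 279/361 = 77.29%

77.29%


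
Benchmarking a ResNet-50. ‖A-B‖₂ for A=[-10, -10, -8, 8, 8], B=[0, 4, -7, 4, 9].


d = √((-10-0)² + (-10-4)² + (-8+ 7)² + (8-4)² + (8-9)²)
  = √(100 + 196 + 1 + 16 + 1)
  = √314 = 17.72

17.72


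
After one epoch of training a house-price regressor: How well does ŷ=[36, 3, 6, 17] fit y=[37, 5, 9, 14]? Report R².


ȳ = 16.25
SS_res = Σ(y-ŷ)² = 23
SS_tot = Σ(y-ȳ)² = 614.75
R² = 1 - SS_res/SS_tot = 1 - 0.0374 = 0.9626

0.9626


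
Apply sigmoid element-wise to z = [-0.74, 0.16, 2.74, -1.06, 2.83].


σ(-0.74) = 1/(1+e^0.74) = 0.323
σ(0.16) = 1/(1+e^-0.16) = 0.5399
σ(2.74) = 1/(1+e^-2.74) = 0.9393
σ(-1.06) = 1/(1+e^1.06) = 0.2573
σ(2.83) = 1/(1+e^-2.83) = 0.9443
result = [0.323, 0.5399, 0.9393, 0.2573, 0.9443]

[0.323, 0.5399, 0.9393, 0.2573, 0.9443]


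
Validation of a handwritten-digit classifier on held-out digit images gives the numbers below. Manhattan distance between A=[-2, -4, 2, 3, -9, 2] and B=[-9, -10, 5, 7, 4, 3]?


d = |-2+ 9| + |-4+ 10| + |2-5| + |3-7| + |-9-4| + |2-3|
  = 7 + 6 + 3 + 4 + 13 + 1
  = 34

34


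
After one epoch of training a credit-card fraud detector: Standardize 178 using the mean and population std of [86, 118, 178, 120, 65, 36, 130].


μ = 104.7143, σ = 43.2095
z = (178 - 104.7143)/43.2095 = 1.6961

1.6961


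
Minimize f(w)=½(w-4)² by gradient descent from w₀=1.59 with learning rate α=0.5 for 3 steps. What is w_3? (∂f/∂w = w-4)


step 1: grad = 1.59-4 = -2.41; w = 1.59 - 0.5·(-2.41) = 2.795
step 2: grad = 2.795-4 = -1.205; w = 2.795 - 0.5·(-1.205) = 3.3975
step 3: grad = 3.3975-4 = -0.6025; w = 3.3975 - 0.5·(-0.6025) = 3.69875

3.69875


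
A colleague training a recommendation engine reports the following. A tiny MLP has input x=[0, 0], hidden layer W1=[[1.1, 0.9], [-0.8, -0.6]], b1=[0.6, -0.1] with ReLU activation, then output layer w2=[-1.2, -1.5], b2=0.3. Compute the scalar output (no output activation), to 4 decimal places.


z1[0] = (1.1)·(0) + (0.9)·(0) + 0.6 = 0.6
z1[1] = (-0.8)·(0) + (-0.6)·(0) - 0.1 = -0.1
h = ReLU(z1) = [0.6, 0.0]
output = (-1.2)·(0.6) + (-1.5)·(0.0) + 0.3 = -0.42

-0.42


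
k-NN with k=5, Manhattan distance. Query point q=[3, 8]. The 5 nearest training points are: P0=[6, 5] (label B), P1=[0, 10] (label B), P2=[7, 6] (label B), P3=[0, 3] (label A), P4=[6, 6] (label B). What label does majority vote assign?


d(q,P0) = 6  (label B)
d(q,P1) = 5  (label B)
d(q,P2) = 6  (label B)
d(q,P3) = 8  (label A)
d(q,P4) = 5  (label B)
Votes: A=1, B=4
Majority → B

B


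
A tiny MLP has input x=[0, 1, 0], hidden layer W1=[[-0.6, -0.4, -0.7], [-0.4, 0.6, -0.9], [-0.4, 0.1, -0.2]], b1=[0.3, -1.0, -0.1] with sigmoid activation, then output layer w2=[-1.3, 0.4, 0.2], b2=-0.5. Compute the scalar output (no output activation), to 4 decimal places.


z1[0] = (-0.6)·(0) + (-0.4)·(1) + (-0.7)·(0) + 0.3 = -0.1
z1[1] = (-0.4)·(0) + (0.6)·(1) + (-0.9)·(0) - 1.0 = -0.4
z1[2] = (-0.4)·(0) + (0.1)·(1) + (-0.2)·(0) - 0.1 = 0.0
h = sigmoid(z1) = [0.475, 0.4013, 0.5]
output = (-1.3)·(0.475) + (0.4)·(0.4013) + (0.2)·(0.5) - 0.5 = -0.857

-0.857


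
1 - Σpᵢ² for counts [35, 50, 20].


Probabilities: [35/105, 50/105, 20/105] ≈ [0.3333, 0.4762, 0.1905]
Σpᵢ² = (1225 + 2500 + 400)/105² = 4125/11025
Gini = 1 - Σpᵢ² = 1 - 4125/11025 = 0.6259

0.6259


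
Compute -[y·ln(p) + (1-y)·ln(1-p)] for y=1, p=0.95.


BCE = -[y·ln(p) + (1-y)·ln(1-p)]
= -1·ln(0.95) - 0
= -ln(0.95) = 0.0513

0.0513


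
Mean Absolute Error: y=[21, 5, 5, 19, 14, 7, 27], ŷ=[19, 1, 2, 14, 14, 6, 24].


Absolute errors: |21-19|=2, |5-1|=4, |5-2|=3, |19-14|=5, |14-14|=0, |7-6|=1, |27-24|=3
Sum = 18
MAE = 18/7 = 18/7

18/7


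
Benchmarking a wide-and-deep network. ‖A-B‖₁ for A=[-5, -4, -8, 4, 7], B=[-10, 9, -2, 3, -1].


d = |-5+ 10| + |-4-9| + |-8+ 2| + |4-3| + |7+ 1|
  = 5 + 13 + 6 + 1 + 8
  = 33

33


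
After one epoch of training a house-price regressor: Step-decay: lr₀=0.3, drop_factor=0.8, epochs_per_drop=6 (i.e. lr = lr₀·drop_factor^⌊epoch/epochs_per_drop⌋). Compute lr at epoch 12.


n_drops = ⌊12/6⌋ = 2
lr = 0.3·0.8^2 = 0.3·0.64 = 0.192

0.192


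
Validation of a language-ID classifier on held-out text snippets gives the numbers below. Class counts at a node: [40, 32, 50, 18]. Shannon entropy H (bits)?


Probabilities: [40/140, 32/140, 50/140, 18/140] ≈ [0.2857, 0.2286, 0.3571, 0.1286]
H = -((40/140)·log₂(40/140) + (32/140)·log₂(32/140) + (50/140)·log₂(50/140) + (18/140)·log₂(18/140))
  = 1.9141 bits

1.9141 bits


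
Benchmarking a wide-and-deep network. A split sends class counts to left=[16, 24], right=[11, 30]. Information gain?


Parent = [27, 54], H_parent = 0.9183
H_left = 0.971 (n=40), H_right = 0.839 (n=41)
H_children = (40/81)·0.971 + (41/81)·0.839 = 0.9042
IG = 0.9183 - 0.9042 = 0.0141

0.0141


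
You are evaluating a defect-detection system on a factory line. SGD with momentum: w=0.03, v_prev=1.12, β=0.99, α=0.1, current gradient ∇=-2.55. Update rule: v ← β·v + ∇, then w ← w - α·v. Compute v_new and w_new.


v_new = 0.99·1.12 - 2.55 = 1.1088 - 2.55 = -1.4412
w_new = 0.03 - 0.1·-1.4412 = 0.03 + 0.14412 = 0.17412

v_new=-1.4412, w_new=0.17412


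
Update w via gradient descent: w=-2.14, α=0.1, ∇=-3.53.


w_new = w - α·∇
= -2.14 - 0.1·-3.53
= -2.14 + 0.353
= -1.787

-1.787


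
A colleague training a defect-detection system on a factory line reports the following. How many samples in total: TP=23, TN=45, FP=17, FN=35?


Total = TP + TN + FP + FN
= 23 + 45 + 17 + 35
= 120
(Predicted positive: 40, predicted negative: 80)

120


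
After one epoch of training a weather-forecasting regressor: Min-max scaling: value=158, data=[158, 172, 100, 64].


min=64, max=172
(158-64)/(172-64) = 94/108 = 0.8704

0.8704


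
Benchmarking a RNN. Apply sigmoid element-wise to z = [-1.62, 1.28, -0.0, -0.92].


σ(-1.62) = 1/(1+e^1.62) = 0.1652
σ(1.28) = 1/(1+e^-1.28) = 0.7824
σ(-0.0) = 1/(1+e^0.0) = 0.5
σ(-0.92) = 1/(1+e^0.92) = 0.285
result = [0.1652, 0.7824, 0.5, 0.285]

[0.1652, 0.7824, 0.5, 0.285]


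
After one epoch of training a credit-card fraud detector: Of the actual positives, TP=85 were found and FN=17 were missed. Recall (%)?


Recall = TP/(TP+FN)
= 85/(85+17)
= 85/102 = 83.33%

83.33%


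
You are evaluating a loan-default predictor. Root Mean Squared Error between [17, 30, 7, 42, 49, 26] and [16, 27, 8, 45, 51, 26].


MSE = 24/6 = 4
RMSE = √(24/6) = 2.0

2.0


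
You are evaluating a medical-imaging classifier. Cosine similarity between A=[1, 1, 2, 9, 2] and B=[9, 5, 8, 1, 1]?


A·B = 1·9 + 1·5 + 2·8 + 9·1 + 2·1 = 41
‖A‖ = √91 = 9.5394, ‖B‖ = √172 = 13.1149
cos = 41/(√91·√172) = 41/√15652 = 0.3277

0.3277


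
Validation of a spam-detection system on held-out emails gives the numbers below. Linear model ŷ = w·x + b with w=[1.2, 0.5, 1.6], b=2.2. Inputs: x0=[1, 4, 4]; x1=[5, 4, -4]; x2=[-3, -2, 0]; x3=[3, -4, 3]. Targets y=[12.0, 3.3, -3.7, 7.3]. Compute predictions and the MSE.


ŷ0 = (1.2)·(1) + (0.5)·(4) + (1.6)·(4) + 2.2 = 11.8
ŷ1 = (1.2)·(5) + (0.5)·(4) + (1.6)·(-4) + 2.2 = 3.8
ŷ2 = (1.2)·(-3) + (0.5)·(-2) + (1.6)·(0) + 2.2 = -2.4
ŷ3 = (1.2)·(3) + (0.5)·(-4) + (1.6)·(3) + 2.2 = 8.6
errors² = [0.04, 0.25, 1.69, 1.69]
MSE = 3.6700/4 = 0.9175

0.9175


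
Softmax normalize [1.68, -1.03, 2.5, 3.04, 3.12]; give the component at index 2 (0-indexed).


Exponentials: e^1.68=5.3656, e^-1.03=0.357, e^2.5=12.1825, e^3.04=20.9052, e^3.12=22.6464
Sum = 61.4567
Softmax = [0.0873, 0.0058, 0.1982, 0.3402, 0.3685]
p[2] = 12.1825/61.4567 = 0.1982

0.1982


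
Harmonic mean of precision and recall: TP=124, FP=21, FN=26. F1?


Precision = 124/145 = 0.8552
Recall = 124/150 = 0.8267
F1 = 2·P·R/(P+R) = 2·TP/(2·TP+FP+FN) = 248/(248+21+26) = 248/295 = 0.8407

0.8407


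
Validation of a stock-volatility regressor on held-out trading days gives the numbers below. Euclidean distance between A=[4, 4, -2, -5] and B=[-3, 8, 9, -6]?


d = √((4+ 3)² + (4-8)² + (-2-9)² + (-5+ 6)²)
  = √(49 + 16 + 121 + 1)
  = √187 = 13.6748

13.6748


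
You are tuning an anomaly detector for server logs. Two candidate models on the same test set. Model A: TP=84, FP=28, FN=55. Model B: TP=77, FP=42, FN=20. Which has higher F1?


Model A: P=84/112=0.75, R=84/139=0.6043, F1=2PR/(P+R)=2TP/(2TP+FP+FN)=168/251=0.6693
Model B: P=77/119=0.6471, R=77/97=0.7938, F1=2PR/(P+R)=2TP/(2TP+FP+FN)=154/216=0.713
0.6693 < 0.713 → Model B

Model B


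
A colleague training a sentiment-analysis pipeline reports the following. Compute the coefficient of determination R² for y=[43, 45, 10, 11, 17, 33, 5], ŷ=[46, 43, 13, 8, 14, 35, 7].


ȳ = 23.4286
SS_res = Σ(y-ŷ)² = 48
SS_tot = Σ(y-ȳ)² = 1655.71
R² = 1 - SS_res/SS_tot = 1 - 0.029 = 0.971

0.971


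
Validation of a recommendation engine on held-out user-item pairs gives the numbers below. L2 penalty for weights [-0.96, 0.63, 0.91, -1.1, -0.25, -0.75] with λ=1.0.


‖w‖₂² = (-0.96)² + (0.63)² + (0.91)² + (-1.1)² + (-0.25)² + (-0.75)²
     = 0.9216 + 0.3969 + 0.8281 + 1.21 + 0.0625 + 0.5625
     = 3.9816
λ·‖w‖₂² = 1.0·3.9816 = 3.9816

3.9816


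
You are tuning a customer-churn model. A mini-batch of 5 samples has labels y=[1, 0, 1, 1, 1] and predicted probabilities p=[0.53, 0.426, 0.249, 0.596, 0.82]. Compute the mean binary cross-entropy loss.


L[0] = -ln(0.53) = 0.6349
L[1] = -ln(1-0.426) = -ln(0.574) = 0.5551
L[2] = -ln(0.249) = 1.3903
L[3] = -ln(0.596) = 0.5175
L[4] = -ln(0.82) = 0.1985
mean = (0.6349 + 0.5551 + 1.3903 + 0.5175 + 0.1985)/5 = 0.6593

0.6593


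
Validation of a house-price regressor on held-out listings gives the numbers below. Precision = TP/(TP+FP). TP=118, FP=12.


Precision = TP/(TP+FP)
= 118/(118+12)
= 118/130 = 90.77%

90.77%


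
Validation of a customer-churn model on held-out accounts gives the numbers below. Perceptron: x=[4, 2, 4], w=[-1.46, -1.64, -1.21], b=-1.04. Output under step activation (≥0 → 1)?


z = (4)·(-1.46) + (2)·(-1.64) + (4)·(-1.21) - 1.04
  = -15.0
step(z) = 0 (z<0)

0


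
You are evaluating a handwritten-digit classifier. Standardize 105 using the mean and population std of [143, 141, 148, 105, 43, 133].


μ = 118.8333, σ = 36.6716
z = (105 - 118.8333)/36.6716 = -0.3772

-0.3772


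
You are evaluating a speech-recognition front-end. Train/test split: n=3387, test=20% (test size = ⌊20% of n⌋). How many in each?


Test = ⌊3387·20/100⌋ = 677
Train = 3387 - 677 = 2710

Train: 2710, Test: 677


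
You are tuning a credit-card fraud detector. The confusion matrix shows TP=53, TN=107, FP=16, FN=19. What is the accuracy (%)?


Accuracy = (TP+TN)/(TP+TN+FP+FN)
= (53+107)/(195)
= 160/195 = 82.05%

82.05%


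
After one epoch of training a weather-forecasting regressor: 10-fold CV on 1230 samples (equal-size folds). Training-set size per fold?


Fold size = 1230/10 = 123
Training per fold = 1230 - 123 = 1107

1107


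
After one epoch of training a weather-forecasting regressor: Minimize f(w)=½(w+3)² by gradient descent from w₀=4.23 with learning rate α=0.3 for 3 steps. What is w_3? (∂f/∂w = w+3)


step 1: grad = 4.23+3 = 7.23; w = 4.23 - 0.3·(7.23) = 2.061
step 2: grad = 2.061+3 = 5.061; w = 2.061 - 0.3·(5.061) = 0.5427
step 3: grad = 0.5427+3 = 3.5427; w = 0.5427 - 0.3·(3.5427) = -0.52011

-0.52011
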